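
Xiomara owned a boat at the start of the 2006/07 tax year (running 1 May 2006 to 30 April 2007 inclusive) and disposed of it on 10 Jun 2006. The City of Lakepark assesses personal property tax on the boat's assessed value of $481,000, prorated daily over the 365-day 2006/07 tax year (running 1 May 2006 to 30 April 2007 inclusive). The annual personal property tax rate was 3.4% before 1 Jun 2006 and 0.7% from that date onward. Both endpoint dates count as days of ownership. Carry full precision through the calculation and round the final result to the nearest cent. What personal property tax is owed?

$1,481.22

1 May – 31 May 2006: 31 days at 3.4% → $481,000 × 3.4% × 31/365 = $1,388.9699
1 Jun – 10 Jun 2006: 10 days at 0.7% → $481,000 × 0.7% × 10/365 = $92.2466
Total = $1,481.2164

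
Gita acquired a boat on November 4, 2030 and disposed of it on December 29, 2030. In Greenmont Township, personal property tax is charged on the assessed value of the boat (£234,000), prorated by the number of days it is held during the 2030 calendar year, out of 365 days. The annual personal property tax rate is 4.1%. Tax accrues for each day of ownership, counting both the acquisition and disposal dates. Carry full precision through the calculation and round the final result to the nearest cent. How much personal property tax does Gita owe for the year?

£1,471.96

Days held (November 4 – December 29, 2030): 56 out of 365
Tax = £234,000 × 4.1% × 56/365 = £1,471.9562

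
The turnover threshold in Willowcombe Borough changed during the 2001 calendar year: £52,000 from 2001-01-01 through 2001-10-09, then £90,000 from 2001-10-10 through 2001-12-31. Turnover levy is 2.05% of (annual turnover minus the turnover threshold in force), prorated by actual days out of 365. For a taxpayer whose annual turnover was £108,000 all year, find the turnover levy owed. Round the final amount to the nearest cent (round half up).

£970.86

2001-01-01 to 2001-10-09: 282 days, exemption £52,000 → (£108,000 − £52,000) × 2.05% × 282/365 = £886.9479
2001-10-10 to 2001-12-31: 83 days, exemption £90,000 → (£108,000 − £90,000) × 2.05% × 83/365 = £83.9096
Total = £970.8575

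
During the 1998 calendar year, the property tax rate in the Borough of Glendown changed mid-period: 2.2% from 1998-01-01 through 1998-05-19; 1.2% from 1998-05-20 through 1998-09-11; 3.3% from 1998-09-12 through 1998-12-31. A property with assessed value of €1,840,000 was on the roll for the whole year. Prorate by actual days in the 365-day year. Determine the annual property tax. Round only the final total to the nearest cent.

€40,837.92

1998-01-01 to 1998-05-19: 139 days at 2.2% → €1,840,000 × 2.2% × 139/365 = €15,415.6712
1998-05-20 to 1998-09-11: 115 days at 1.2% → €1,840,000 × 1.2% × 115/365 = €6,956.7123
1998-09-12 to 1998-12-31: 111 days at 3.3% → €1,840,000 × 3.3% × 111/365 = €18,465.5342
Total = €40,837.9178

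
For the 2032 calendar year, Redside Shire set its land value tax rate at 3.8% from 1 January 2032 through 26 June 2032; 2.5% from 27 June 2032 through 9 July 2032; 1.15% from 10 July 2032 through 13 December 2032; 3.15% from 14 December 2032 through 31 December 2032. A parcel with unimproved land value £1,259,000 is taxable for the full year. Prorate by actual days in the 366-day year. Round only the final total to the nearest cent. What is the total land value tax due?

1 January – 26 June 2032: 178 days at 3.8% → £1,259,000 × 3.8% × 178/366 = £23,267.4208
27 June – 9 July 2032: 13 days at 2.5% → £1,259,000 × 2.5% × 13/366 = £1,117.9645
10 July – 13 December 2032: 157 days at 1.15% → £1,259,000 × 1.15% × 157/366 = £6,210.7227
14 December – 31 December 2032: 18 days at 3.15% → £1,259,000 × 3.15% × 18/366 = £1,950.4180
Total = £32,546.5260

£32,546.53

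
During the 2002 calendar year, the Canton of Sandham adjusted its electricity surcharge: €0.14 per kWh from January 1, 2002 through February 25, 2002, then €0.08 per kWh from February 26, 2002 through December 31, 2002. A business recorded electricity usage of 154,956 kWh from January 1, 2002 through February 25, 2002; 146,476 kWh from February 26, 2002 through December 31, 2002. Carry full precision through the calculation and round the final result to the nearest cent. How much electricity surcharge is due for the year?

€33,411.92

January 1 – February 25, 2002: 154,956 kWh at €0.14/kWh → €21,693.84
February 26 – December 31, 2002: 146,476 kWh at €0.08/kWh → €11,718.08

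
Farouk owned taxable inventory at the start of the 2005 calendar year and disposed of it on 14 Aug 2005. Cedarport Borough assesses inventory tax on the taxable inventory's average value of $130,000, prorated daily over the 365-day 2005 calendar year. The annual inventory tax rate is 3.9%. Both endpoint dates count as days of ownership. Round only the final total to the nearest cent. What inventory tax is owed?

$3,139.23

Days held (1 Jan – 14 Aug 2005): 226 out of 365
Tax = $130,000 × 3.9% × 226/365 = $3,139.2329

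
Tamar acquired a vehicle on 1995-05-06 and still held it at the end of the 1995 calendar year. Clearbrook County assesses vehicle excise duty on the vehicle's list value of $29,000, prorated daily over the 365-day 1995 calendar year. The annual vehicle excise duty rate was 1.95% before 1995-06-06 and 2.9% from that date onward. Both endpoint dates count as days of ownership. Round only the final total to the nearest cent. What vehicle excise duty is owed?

1995-05-06 to 1995-06-05: 31 days at 1.95% → $29,000 × 1.95% × 31/365 = $48.0288
1995-06-06 to 1995-12-31: 209 days at 2.9% → $29,000 × 2.9% × 209/365 = $481.5589
Total = $529.5877

$529.59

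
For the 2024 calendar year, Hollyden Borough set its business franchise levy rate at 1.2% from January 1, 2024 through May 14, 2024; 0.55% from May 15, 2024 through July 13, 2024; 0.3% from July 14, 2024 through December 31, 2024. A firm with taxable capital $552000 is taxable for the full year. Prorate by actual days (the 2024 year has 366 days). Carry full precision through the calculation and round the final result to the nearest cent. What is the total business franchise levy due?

$3714.69

January 1 – May 14, 2024: 135 days at 1.2% → $552000 × 1.2% × 135/366 = $2443.2787
May 15 – July 13, 2024: 60 days at 0.55% → $552000 × 0.55% × 60/366 = $497.7049
July 14 – December 31, 2024: 171 days at 0.3% → $552000 × 0.3% × 171/366 = $773.7049
Total = $3714.6885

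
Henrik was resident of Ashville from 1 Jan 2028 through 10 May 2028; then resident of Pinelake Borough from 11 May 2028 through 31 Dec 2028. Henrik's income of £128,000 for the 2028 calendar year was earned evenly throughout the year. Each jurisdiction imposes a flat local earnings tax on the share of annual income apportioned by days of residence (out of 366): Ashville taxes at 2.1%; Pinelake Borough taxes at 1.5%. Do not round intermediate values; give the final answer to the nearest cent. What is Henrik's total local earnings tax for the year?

Ashville, 1 Jan – 10 May 2028: 131 days → £128,000 × 2.1% × 131/366 = £962.0984
Pinelake Borough, 11 May – 31 Dec 2028: 235 days → £128,000 × 1.5% × 235/366 = £1,232.7869
Total = £2,194.8852

£2,194.89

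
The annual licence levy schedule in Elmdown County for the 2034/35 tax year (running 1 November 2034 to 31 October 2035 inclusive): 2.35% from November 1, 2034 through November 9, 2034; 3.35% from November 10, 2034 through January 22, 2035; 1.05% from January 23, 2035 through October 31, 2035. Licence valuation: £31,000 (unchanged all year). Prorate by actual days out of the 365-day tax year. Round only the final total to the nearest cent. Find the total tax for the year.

£479.99

November 1 – November 9, 2034: 9 days at 2.35% → £31,000 × 2.35% × 9/365 = £17.9630
November 10, 2034 – January 22, 2035: 74 days at 3.35% → £31,000 × 3.35% × 74/365 = £210.5452
January 23 – October 31, 2035: 282 days at 1.05% → £31,000 × 1.05% × 282/365 = £251.4822
Total = £479.9904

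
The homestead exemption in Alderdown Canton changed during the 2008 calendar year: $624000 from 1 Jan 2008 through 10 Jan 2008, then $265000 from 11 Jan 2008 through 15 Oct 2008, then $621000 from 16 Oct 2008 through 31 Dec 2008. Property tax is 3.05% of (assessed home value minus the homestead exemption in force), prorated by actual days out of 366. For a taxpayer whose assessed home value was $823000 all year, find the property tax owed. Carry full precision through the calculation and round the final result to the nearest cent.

1 Jan – 10 Jan 2008: 10 days, exemption $624000 → ($823000 − $624000) × 3.05% × 10/366 = $165.8333
11 Jan – 15 Oct 2008: 279 days, exemption $265000 → ($823000 − $265000) × 3.05% × 279/366 = $12973.5000
16 Oct – 31 Dec 2008: 77 days, exemption $621000 → ($823000 − $621000) × 3.05% × 77/366 = $1296.1667
Total = $14435.5000

$14435.50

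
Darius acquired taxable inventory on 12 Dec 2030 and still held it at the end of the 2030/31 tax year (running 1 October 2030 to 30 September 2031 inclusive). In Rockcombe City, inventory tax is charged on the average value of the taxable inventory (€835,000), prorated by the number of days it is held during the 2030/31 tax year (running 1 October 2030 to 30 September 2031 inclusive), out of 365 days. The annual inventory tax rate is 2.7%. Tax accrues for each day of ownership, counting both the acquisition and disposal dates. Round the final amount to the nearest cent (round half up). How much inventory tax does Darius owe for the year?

€18,097.77

Days held (12 Dec 2030 – 30 Sep 2031): 293 out of 365
Tax = €835,000 × 2.7% × 293/365 = €18,097.7671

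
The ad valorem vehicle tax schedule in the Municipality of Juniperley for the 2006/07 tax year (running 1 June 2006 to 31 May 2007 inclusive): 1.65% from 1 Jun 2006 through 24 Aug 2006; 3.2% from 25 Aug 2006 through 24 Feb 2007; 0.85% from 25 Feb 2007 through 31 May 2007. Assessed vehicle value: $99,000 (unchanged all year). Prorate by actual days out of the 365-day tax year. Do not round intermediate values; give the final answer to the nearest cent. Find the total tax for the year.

$2,198.75

1 Jun – 24 Aug 2006: 85 days at 1.65% → $99,000 × 1.65% × 85/365 = $380.4041
25 Aug 2006 – 24 Feb 2007: 184 days at 3.2% → $99,000 × 3.2% × 184/365 = $1,597.0192
25 Feb – 31 May 2007: 96 days at 0.85% → $99,000 × 0.85% × 96/365 = $221.3260
Total = $2,198.7493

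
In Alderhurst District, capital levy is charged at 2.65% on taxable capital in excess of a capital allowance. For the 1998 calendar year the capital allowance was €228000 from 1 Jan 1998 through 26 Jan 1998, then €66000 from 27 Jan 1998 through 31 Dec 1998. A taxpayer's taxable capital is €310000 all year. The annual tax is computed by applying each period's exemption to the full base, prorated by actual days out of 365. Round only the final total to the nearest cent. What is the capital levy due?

1 Jan – 26 Jan 1998: 26 days, exemption €228000 → (€310000 − €228000) × 2.65% × 26/365 = €154.7890
27 Jan – 31 Dec 1998: 339 days, exemption €66000 → (€310000 − €66000) × 2.65% × 339/365 = €6005.4082
Total = €6160.1973

€6160.20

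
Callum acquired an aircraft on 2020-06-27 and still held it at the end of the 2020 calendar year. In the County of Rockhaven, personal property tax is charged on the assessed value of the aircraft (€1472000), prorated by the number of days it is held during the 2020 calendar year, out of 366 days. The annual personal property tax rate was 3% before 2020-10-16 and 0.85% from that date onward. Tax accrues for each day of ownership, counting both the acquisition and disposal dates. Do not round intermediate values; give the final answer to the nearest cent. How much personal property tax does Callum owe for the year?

€16025.09

2020-06-27 to 2020-10-15: 111 days at 3% → €1472000 × 3% × 111/366 = €13392.7869
2020-10-16 to 2020-12-31: 77 days at 0.85% → €1472000 × 0.85% × 77/366 = €2632.3060
Total = €16025.0929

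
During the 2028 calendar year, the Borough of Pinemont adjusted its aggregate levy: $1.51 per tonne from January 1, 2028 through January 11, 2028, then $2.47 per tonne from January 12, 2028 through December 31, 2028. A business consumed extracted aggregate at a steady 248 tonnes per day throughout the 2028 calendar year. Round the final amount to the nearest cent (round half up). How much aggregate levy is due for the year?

January 1 – January 11, 2028: 11 days × 248 tonnes/day = 2,728 tonnes at $1.51/tonne → $4,119.28
January 12 – December 31, 2028: 355 days × 248 tonnes/day = 88,040 tonnes at $2.47/tonne → $217,458.80

$221,578.08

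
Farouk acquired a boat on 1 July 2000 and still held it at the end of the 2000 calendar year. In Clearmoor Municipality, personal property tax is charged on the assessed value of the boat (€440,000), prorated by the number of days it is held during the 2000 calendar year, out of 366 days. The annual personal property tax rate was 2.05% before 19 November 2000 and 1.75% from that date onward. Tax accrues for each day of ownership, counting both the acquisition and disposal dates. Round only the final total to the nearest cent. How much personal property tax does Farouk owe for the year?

€4,379.56

1 July – 18 November 2000: 141 days at 2.05% → €440,000 × 2.05% × 141/366 = €3,474.9180
19 November – 31 December 2000: 43 days at 1.75% → €440,000 × 1.75% × 43/366 = €904.6448
Total = €4,379.5628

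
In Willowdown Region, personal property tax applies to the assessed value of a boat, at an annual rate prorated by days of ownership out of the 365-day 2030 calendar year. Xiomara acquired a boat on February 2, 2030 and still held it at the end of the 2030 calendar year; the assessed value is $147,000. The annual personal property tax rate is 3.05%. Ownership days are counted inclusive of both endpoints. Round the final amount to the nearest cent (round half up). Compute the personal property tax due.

$4,090.43

Days held (February 2 – December 31, 2030): 333 out of 365
Tax = $147,000 × 3.05% × 333/365 = $4,090.4260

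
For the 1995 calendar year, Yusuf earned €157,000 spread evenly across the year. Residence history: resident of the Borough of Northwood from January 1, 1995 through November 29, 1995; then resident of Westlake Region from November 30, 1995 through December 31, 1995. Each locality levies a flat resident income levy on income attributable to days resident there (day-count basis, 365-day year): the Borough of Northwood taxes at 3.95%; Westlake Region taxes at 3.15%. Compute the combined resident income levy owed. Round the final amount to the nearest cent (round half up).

€6,091.38

The Borough of Northwood, January 1 – November 29, 1995: 333 days → €157,000 × 3.95% × 333/365 = €5,657.8068
Westlake Region, November 30 – December 31, 1995: 32 days → €157,000 × 3.15% × 32/365 = €433.5781
Total = €6,091.3849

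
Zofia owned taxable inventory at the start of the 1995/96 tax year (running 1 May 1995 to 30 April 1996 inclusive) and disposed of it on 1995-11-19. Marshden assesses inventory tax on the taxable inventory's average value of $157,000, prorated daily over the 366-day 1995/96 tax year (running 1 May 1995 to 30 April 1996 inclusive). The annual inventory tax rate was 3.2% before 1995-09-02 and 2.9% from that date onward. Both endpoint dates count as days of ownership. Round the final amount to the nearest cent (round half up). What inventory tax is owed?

1995-05-01 to 1995-09-01: 124 days at 3.2% → $157,000 × 3.2% × 124/366 = $1,702.1202
1995-09-02 to 1995-11-19: 79 days at 2.9% → $157,000 × 2.9% × 79/366 = $982.7514
Total = $2,684.8716

$2,684.87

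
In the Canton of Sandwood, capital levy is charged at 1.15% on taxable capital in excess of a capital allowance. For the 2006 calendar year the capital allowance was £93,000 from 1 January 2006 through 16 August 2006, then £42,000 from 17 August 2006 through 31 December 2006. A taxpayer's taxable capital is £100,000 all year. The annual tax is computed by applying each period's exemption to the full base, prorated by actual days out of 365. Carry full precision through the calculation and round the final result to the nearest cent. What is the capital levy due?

£300.64

1 January – 16 August 2006: 228 days, exemption £93,000 → (£100,000 − £93,000) × 1.15% × 228/365 = £50.2849
17 August – 31 December 2006: 137 days, exemption £42,000 → (£100,000 − £42,000) × 1.15% × 137/365 = £250.3534
Total = £300.6384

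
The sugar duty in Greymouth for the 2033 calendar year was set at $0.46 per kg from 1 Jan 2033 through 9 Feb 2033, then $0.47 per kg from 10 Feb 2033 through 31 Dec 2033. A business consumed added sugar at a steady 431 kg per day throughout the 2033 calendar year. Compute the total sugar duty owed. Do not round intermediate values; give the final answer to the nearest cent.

$73765.65

1 Jan – 9 Feb 2033: 40 days × 431 kg/day = 17,240 kg at $0.46/kg → $7930.40
10 Feb – 31 Dec 2033: 325 days × 431 kg/day = 140,075 kg at $0.47/kg → $65835.25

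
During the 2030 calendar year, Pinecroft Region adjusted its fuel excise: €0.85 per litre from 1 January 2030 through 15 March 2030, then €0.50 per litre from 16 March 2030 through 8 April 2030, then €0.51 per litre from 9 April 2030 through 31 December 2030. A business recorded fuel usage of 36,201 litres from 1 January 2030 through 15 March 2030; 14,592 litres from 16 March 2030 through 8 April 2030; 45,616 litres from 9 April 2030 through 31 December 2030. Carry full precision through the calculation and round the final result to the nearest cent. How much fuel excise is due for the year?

1 January – 15 March 2030: 36,201 litres at €0.85/litre → €30,770.85
16 March – 8 April 2030: 14,592 litres at €0.50/litre → €7,296.00
9 April – 31 December 2030: 45,616 litres at €0.51/litre → €23,264.16

€61,331.01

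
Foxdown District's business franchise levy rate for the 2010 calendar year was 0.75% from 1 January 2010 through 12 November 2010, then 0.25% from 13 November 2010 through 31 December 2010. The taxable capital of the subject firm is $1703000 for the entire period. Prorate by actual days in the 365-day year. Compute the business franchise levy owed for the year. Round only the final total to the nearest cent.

$11629.39

1 January – 12 November 2010: 316 days at 0.75% → $1703000 × 0.75% × 316/365 = $11057.8356
13 November – 31 December 2010: 49 days at 0.25% → $1703000 × 0.25% × 49/365 = $571.5548
Total = $11629.3904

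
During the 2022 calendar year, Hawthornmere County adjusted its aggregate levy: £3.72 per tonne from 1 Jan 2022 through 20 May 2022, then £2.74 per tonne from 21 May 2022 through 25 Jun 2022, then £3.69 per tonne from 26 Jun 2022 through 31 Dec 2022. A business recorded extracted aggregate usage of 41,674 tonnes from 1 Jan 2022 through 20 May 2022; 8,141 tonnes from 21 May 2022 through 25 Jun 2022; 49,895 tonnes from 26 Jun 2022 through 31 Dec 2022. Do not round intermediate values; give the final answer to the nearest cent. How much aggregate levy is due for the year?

£361,446.17

1 Jan – 20 May 2022: 41,674 tonnes at £3.72/tonne → £155,027.28
21 May – 25 Jun 2022: 8,141 tonnes at £2.74/tonne → £22,306.34
26 Jun – 31 Dec 2022: 49,895 tonnes at £3.69/tonne → £184,112.55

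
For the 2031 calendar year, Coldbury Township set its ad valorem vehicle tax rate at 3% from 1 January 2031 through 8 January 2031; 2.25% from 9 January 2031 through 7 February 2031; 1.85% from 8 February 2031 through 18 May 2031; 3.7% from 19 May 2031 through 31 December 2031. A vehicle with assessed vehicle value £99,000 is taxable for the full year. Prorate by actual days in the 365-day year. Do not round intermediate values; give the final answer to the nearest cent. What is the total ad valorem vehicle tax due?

1 January – 8 January 2031: 8 days at 3% → £99,000 × 3% × 8/365 = £65.0959
9 January – 7 February 2031: 30 days at 2.25% → £99,000 × 2.25% × 30/365 = £183.0822
8 February – 18 May 2031: 100 days at 1.85% → £99,000 × 1.85% × 100/365 = £501.7808
19 May – 31 December 2031: 227 days at 3.7% → £99,000 × 3.7% × 227/365 = £2,278.0849
Total = £3,028.0438

£3,028.04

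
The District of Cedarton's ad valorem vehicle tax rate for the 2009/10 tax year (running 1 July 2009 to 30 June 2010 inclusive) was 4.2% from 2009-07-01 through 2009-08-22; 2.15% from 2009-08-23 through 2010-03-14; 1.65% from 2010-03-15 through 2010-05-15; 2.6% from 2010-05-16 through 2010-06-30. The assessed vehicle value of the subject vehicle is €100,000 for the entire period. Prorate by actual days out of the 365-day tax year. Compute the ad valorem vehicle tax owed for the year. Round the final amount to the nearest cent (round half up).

2009-07-01 to 2009-08-22: 53 days at 4.2% → €100,000 × 4.2% × 53/365 = €609.8630
2009-08-23 to 2010-03-14: 204 days at 2.15% → €100,000 × 2.15% × 204/365 = €1,201.6438
2010-03-15 to 2010-05-15: 62 days at 1.65% → €100,000 × 1.65% × 62/365 = €280.2740
2010-05-16 to 2010-06-30: 46 days at 2.6% → €100,000 × 2.6% × 46/365 = €327.6712
Total = €2,419.4521

€2,419.45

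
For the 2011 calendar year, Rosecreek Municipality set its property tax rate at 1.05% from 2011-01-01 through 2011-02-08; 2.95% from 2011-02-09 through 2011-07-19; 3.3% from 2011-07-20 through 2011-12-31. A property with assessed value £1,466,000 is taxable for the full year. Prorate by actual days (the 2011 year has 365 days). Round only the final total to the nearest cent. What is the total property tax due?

2011-01-01 to 2011-02-08: 39 days at 1.05% → £1,466,000 × 1.05% × 39/365 = £1,644.7315
2011-02-09 to 2011-07-19: 161 days at 2.95% → £1,466,000 × 2.95% × 161/365 = £19,076.0740
2011-07-20 to 2011-12-31: 165 days at 3.3% → £1,466,000 × 3.3% × 165/365 = £21,869.5068
Total = £42,590.3123

£42,590.31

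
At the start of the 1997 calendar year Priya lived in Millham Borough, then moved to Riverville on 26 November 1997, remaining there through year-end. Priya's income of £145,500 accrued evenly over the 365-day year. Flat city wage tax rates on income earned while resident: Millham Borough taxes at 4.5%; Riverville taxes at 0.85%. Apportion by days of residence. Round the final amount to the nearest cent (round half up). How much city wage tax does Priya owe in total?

Millham Borough, 1 January – 25 November 1997: 329 days → £145,500 × 4.5% × 329/365 = £5,901.7192
Riverville, 26 November – 31 December 1997: 36 days → £145,500 × 0.85% × 36/365 = £121.9808
Total = £6,023.7000

£6,023.70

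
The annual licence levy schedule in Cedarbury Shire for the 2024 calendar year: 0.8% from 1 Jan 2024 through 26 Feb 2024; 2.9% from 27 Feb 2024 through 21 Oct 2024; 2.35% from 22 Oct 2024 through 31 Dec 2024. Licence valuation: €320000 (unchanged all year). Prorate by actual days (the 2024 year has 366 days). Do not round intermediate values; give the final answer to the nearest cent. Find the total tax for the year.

€7892.02

1 Jan – 26 Feb 2024: 57 days at 0.8% → €320000 × 0.8% × 57/366 = €398.6885
27 Feb – 21 Oct 2024: 238 days at 2.9% → €320000 × 2.9% × 238/366 = €6034.5355
22 Oct – 31 Dec 2024: 71 days at 2.35% → €320000 × 2.35% × 71/366 = €1458.7978
Total = €7892.0219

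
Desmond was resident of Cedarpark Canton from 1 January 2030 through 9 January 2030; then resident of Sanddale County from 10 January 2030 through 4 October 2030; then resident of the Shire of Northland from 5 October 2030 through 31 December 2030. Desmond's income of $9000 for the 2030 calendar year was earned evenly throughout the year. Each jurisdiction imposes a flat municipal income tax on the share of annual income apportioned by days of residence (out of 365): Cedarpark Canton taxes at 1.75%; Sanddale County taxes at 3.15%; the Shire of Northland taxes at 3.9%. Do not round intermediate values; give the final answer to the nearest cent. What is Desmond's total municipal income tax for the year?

$296.67

Cedarpark Canton, 1 January – 9 January 2030: 9 days → $9000 × 1.75% × 9/365 = $3.8836
Sanddale County, 10 January – 4 October 2030: 268 days → $9000 × 3.15% × 268/365 = $208.1589
The Shire of Northland, 5 October – 31 December 2030: 88 days → $9000 × 3.9% × 88/365 = $84.6247
Total = $296.6671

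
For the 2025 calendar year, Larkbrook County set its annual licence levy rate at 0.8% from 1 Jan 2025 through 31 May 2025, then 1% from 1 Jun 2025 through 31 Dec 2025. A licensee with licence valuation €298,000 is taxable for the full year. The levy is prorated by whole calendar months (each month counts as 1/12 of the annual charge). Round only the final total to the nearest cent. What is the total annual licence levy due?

€2,731.67

1 Jan – 31 May 2025: 5 months at 0.8% → €298,000 × 0.8% × 5/12 = €993.3333
1 Jun – 31 Dec 2025: 7 months at 1% → €298,000 × 1% × 7/12 = €1,738.3333
Total = €2,731.6667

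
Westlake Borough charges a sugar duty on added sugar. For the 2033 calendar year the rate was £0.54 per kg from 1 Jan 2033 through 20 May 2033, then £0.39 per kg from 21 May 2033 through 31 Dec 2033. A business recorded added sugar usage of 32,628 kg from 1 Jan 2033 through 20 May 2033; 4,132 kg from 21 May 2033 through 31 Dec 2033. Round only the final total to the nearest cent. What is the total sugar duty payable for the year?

1 Jan – 20 May 2033: 32,628 kg at £0.54/kg → £17,619.12
21 May – 31 Dec 2033: 4,132 kg at £0.39/kg → £1,611.48

£19,230.60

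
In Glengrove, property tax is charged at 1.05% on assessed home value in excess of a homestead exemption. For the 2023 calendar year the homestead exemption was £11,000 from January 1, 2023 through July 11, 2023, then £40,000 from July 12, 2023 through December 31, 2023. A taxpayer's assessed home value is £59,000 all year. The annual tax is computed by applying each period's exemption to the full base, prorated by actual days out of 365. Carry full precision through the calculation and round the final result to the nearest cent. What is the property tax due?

January 1 – July 11, 2023: 192 days, exemption £11,000 → (£59,000 − £11,000) × 1.05% × 192/365 = £265.1178
July 12 – December 31, 2023: 173 days, exemption £40,000 → (£59,000 − £40,000) × 1.05% × 173/365 = £94.5575
Total = £359.6753

£359.68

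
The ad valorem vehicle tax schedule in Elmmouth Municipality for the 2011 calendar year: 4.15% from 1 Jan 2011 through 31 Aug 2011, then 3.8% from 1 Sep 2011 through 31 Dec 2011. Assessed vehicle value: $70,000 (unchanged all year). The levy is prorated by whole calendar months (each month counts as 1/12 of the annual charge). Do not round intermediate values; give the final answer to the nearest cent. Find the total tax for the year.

1 Jan – 31 Aug 2011: 8 months at 4.15% → $70,000 × 4.15% × 8/12 = $1,936.6667
1 Sep – 31 Dec 2011: 4 months at 3.8% → $70,000 × 3.8% × 4/12 = $886.6667
Total = $2,823.3333

$2,823.33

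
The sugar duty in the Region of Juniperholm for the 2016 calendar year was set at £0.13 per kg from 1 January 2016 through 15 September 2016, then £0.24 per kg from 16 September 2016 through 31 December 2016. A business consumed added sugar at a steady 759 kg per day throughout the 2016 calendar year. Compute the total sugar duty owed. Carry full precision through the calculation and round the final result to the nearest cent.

1 January – 15 September 2016: 259 days × 759 kg/day = 196,581 kg at £0.13/kg → £25,555.53
16 September – 31 December 2016: 107 days × 759 kg/day = 81,213 kg at £0.24/kg → £19,491.12

£45,046.65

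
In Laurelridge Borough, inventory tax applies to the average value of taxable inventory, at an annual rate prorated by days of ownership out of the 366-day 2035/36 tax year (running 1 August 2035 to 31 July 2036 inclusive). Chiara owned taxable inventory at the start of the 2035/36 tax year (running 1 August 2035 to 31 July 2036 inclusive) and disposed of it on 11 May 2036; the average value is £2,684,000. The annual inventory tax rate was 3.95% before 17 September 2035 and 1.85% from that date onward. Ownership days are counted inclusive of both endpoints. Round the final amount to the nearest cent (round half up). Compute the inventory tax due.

£45,903.00

1 August – 16 September 2035: 47 days at 3.95% → £2,684,000 × 3.95% × 47/366 = £13,614.3333
17 September 2035 – 11 May 2036: 238 days at 1.85% → £2,684,000 × 1.85% × 238/366 = £32,288.6667
Total = £45,903.0000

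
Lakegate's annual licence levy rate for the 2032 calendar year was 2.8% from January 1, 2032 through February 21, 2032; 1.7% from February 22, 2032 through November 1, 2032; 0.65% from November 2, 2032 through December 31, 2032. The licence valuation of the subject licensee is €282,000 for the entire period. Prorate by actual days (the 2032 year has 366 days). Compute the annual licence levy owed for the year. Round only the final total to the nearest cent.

€4,749.31

January 1 – February 21, 2032: 52 days at 2.8% → €282,000 × 2.8% × 52/366 = €1,121.8361
February 22 – November 1, 2032: 254 days at 1.7% → €282,000 × 1.7% × 254/366 = €3,326.9836
November 2 – December 31, 2032: 60 days at 0.65% → €282,000 × 0.65% × 60/366 = €300.4918
Total = €4,749.3115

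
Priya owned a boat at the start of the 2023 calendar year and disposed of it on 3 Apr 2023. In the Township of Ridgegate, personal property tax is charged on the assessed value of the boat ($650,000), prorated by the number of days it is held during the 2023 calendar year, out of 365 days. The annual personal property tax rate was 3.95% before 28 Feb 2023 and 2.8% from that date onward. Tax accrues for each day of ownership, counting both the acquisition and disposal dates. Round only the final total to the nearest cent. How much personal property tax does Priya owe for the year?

1 Jan – 27 Feb 2023: 58 days at 3.95% → $650,000 × 3.95% × 58/365 = $4,079.8630
28 Feb – 3 Apr 2023: 35 days at 2.8% → $650,000 × 2.8% × 35/365 = $1,745.2055
Total = $5,825.0685

$5,825.07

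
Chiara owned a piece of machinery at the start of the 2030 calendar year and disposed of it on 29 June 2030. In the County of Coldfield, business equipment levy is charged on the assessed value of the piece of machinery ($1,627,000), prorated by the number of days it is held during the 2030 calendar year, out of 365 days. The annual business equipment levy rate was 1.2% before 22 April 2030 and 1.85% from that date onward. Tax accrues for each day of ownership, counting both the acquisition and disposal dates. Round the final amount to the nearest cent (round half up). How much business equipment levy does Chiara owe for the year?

$11,627.48

1 January – 21 April 2030: 111 days at 1.2% → $1,627,000 × 1.2% × 111/365 = $5,937.4356
22 April – 29 June 2030: 69 days at 1.85% → $1,627,000 × 1.85% × 69/365 = $5,690.0425
Total = $11,627.4781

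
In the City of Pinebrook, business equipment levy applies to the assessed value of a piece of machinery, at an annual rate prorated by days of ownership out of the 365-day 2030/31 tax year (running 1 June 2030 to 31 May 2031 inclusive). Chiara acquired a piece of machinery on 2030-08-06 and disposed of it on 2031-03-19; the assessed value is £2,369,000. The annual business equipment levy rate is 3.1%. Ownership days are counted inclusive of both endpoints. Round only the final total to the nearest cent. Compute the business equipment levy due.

£45,471.82

Days held (2030-08-06 to 2031-03-19): 226 out of 365
Tax = £2,369,000 × 3.1% × 226/365 = £45,471.8192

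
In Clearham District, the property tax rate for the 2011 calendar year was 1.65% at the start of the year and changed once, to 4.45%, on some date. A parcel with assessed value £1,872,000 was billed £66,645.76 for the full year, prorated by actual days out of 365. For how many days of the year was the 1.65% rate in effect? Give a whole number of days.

116 days

Let d = days at the first rate; then 365 − d days at the second rate.
£1,872,000 × [1.65%·d + 4.45%·(365−d)] / 365 = £66,645.76
Solving gives d = 116, so the new rate took effect on 27 April 2011.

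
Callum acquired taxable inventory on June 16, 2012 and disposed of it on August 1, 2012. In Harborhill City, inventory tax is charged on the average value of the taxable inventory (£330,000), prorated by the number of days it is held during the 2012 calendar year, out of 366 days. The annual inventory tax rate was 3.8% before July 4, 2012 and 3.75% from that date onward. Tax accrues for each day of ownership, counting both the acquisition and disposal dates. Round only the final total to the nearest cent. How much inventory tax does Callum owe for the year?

£1,597.25

June 16 – July 3, 2012: 18 days at 3.8% → £330,000 × 3.8% × 18/366 = £616.7213
July 4 – August 1, 2012: 29 days at 3.75% → £330,000 × 3.75% × 29/366 = £980.5328
Total = £1,597.2541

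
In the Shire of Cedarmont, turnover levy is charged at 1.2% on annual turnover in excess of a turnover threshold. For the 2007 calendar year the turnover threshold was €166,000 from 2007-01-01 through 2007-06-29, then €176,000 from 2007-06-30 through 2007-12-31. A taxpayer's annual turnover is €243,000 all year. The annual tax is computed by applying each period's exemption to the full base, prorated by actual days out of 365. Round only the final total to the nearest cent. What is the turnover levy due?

2007-01-01 to 2007-06-29: 180 days, exemption €166,000 → (€243,000 − €166,000) × 1.2% × 180/365 = €455.6712
2007-06-30 to 2007-12-31: 185 days, exemption €176,000 → (€243,000 − €176,000) × 1.2% × 185/365 = €407.5068
Total = €863.1781

€863.18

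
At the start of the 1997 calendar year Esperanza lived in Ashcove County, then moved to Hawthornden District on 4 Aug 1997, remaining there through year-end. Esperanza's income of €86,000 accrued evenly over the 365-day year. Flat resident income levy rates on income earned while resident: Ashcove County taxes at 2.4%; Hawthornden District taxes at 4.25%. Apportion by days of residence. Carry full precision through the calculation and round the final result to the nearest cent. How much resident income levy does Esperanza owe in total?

€2,717.84

Ashcove County, 1 Jan – 3 Aug 1997: 215 days → €86,000 × 2.4% × 215/365 = €1,215.7808
Hawthornden District, 4 Aug – 31 Dec 1997: 150 days → €86,000 × 4.25% × 150/365 = €1,502.0548
Total = €2,717.8356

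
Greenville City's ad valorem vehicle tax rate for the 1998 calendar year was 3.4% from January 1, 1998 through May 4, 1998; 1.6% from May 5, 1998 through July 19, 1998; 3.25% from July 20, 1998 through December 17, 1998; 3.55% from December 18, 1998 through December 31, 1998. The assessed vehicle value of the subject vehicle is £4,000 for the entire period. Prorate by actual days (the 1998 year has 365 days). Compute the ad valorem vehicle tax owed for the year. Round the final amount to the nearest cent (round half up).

January 1 – May 4, 1998: 124 days at 3.4% → £4,000 × 3.4% × 124/365 = £46.2027
May 5 – July 19, 1998: 76 days at 1.6% → £4,000 × 1.6% × 76/365 = £13.3260
July 20 – December 17, 1998: 151 days at 3.25% → £4,000 × 3.25% × 151/365 = £53.7808
December 18 – December 31, 1998: 14 days at 3.55% → £4,000 × 3.55% × 14/365 = £5.4466
Total = £118.7562

£118.76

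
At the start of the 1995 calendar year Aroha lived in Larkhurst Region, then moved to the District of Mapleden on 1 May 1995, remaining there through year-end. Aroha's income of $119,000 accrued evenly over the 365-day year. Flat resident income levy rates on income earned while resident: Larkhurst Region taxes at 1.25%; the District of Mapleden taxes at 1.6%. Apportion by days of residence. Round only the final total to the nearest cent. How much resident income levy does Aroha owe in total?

Larkhurst Region, 1 Jan – 30 Apr 1995: 120 days → $119,000 × 1.25% × 120/365 = $489.0411
The District of Mapleden, 1 May – 31 Dec 1995: 245 days → $119,000 × 1.6% × 245/365 = $1,278.0274
Total = $1,767.0685

$1,767.07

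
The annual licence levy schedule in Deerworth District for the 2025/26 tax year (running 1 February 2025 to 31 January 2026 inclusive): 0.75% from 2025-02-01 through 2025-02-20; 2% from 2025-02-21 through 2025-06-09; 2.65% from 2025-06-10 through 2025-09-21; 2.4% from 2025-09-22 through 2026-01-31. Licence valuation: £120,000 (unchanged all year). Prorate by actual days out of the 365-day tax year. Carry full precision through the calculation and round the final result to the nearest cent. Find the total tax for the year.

£2,713.64

2025-02-01 to 2025-02-20: 20 days at 0.75% → £120,000 × 0.75% × 20/365 = £49.3151
2025-02-21 to 2025-06-09: 109 days at 2% → £120,000 × 2% × 109/365 = £716.7123
2025-06-10 to 2025-09-21: 104 days at 2.65% → £120,000 × 2.65% × 104/365 = £906.0822
2025-09-22 to 2026-01-31: 132 days at 2.4% → £120,000 × 2.4% × 132/365 = £1,041.5342
Total = £2,713.6438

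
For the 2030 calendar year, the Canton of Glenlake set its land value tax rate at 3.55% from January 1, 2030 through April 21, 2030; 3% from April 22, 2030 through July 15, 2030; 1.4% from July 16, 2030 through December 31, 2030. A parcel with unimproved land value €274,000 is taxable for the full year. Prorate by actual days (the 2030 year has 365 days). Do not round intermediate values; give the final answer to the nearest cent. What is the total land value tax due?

January 1 – April 21, 2030: 111 days at 3.55% → €274,000 × 3.55% × 111/365 = €2,958.0740
April 22 – July 15, 2030: 85 days at 3% → €274,000 × 3% × 85/365 = €1,914.2466
July 16 – December 31, 2030: 169 days at 1.4% → €274,000 × 1.4% × 169/365 = €1,776.1205
Total = €6,648.4411

€6,648.44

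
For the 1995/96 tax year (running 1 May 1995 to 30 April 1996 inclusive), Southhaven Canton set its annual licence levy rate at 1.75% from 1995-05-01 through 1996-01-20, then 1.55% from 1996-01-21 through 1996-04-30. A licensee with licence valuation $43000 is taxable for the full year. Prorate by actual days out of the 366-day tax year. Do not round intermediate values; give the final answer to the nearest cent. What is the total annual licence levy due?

$728.77

1995-05-01 to 1996-01-20: 265 days at 1.75% → $43000 × 1.75% × 265/366 = $544.8429
1996-01-21 to 1996-04-30: 101 days at 1.55% → $43000 × 1.55% × 101/366 = $183.9249
Total = $728.7678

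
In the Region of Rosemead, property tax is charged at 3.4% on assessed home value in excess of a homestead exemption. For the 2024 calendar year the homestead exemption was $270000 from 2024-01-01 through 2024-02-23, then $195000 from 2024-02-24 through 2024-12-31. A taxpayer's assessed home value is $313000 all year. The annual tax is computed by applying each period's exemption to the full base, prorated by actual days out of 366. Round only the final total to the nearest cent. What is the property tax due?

2024-01-01 to 2024-02-23: 54 days, exemption $270000 → ($313000 − $270000) × 3.4% × 54/366 = $215.7049
2024-02-24 to 2024-12-31: 312 days, exemption $195000 → ($313000 − $195000) × 3.4% × 312/366 = $3420.0656
Total = $3635.7705

$3635.77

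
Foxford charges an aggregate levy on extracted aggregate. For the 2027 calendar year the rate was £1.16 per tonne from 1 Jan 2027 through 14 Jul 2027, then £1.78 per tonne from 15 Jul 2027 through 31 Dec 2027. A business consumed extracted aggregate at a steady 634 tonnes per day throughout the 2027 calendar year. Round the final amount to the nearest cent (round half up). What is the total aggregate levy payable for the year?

£335,259.20

1 Jan – 14 Jul 2027: 195 days × 634 tonnes/day = 123,630 tonnes at £1.16/tonne → £143,410.80
15 Jul – 31 Dec 2027: 170 days × 634 tonnes/day = 107,780 tonnes at £1.78/tonne → £191,848.40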